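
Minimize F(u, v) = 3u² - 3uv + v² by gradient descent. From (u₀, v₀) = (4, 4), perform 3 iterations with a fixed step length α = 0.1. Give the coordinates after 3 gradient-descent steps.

(2.284, 4.22)

∇F = (6u - 3v, -3u + 2v)
(u₁, v₁) = (4, 4) − 0.1·(12, -4) = (2.8, 4.4)
(u₂, v₂) = (2.8, 4.4) − 0.1·(3.6, 0.4) = (2.44, 4.36)
(u₃, v₃) = (2.44, 4.36) − 0.1·(1.56, 1.4) = (2.284, 4.22)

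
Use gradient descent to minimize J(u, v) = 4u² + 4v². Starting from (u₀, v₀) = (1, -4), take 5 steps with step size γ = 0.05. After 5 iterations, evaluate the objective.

0.4111699968

∇J = (8u, 8v)
(u₁, v₁) = (1, -4) − 0.05·(8, -32) = (0.6, -2.4)
(u₂, v₂) = (0.6, -2.4) − 0.05·(4.8, -19.2) = (0.36, -1.44)
(u₃, v₃) = (0.36, -1.44) − 0.05·(2.88, -11.52) = (0.216, -0.864)
(u₄, v₄) = (0.216, -0.864) − 0.05·(1.728, -6.912) = (0.1296, -0.5184)
(u₅, v₅) = (0.1296, -0.5184) − 0.05·(1.0368, -4.1472) = (0.07776, -0.31104)
J(0.07776, -0.31104) = 0.4111699968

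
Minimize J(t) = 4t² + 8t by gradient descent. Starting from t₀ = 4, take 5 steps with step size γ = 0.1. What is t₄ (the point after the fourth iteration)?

J′(t) = 8t + 8
t₁ = 4 − 0.1·40 = 0
t₂ = 0 − 0.1·8 = -0.8
t₃ = -0.8 − 0.1·1.6 = -0.96
t₄ = -0.96 − 0.1·0.32 = -0.992

-0.992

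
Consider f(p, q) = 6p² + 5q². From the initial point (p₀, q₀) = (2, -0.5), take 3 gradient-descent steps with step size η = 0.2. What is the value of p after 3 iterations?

∇f = (12p, 10q)
Step 1: at (2, -0.5), ∇f = (24, -5) → (2, -0.5) − 0.2·(24, -5) = (-2.8, 0.5)
Step 2: at (-2.8, 0.5), ∇f = (-33.6, 5) → (-2.8, 0.5) − 0.2·(-33.6, 5) = (3.92, -0.5)
Step 3: at (3.92, -0.5), ∇f = (47.04, -5) → (3.92, -0.5) − 0.2·(47.04, -5) = (-5.488, 0.5)
p = -5.488

-5.488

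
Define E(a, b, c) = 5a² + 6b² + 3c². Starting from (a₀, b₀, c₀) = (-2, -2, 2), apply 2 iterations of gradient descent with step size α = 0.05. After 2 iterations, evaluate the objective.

∇E = (10a, 12b, 6c)
(a₁, b₁, c₁) = (-2, -2, 2) − 0.05·(-20, -24, 12) = (-1, -0.8, 1.4)
(a₂, b₂, c₂) = (-1, -0.8, 1.4) − 0.05·(-10, -9.6, 8.4) = (-0.5, -0.32, 0.98)
E(-0.5, -0.32, 0.98) = 4.7456

4.7456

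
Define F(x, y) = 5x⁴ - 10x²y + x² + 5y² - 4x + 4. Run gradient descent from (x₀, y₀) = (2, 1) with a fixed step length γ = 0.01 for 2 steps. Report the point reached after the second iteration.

∇F = (20x³ - 20xy + 2x - 4, -10x² + 10y)
(x₁, y₁) = (2, 1) − 0.01·(120, -30) = (0.8, 1.3)
(x₂, y₂) = (0.8, 1.3) − 0.01·(-12.96, 6.6) = (0.9296, 1.234)

(0.9296, 1.234)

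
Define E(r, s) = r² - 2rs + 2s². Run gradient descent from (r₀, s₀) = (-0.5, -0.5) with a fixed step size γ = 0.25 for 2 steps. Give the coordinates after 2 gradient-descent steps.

(-0.375, -0.25)

∇E = (2r - 2s, -2r + 4s)
(r₁, s₁) = (-0.5, -0.5) − 0.25·(0, -1) = (-0.5, -0.25)
(r₂, s₂) = (-0.5, -0.25) − 0.25·(-0.5, 0) = (-0.375, -0.25)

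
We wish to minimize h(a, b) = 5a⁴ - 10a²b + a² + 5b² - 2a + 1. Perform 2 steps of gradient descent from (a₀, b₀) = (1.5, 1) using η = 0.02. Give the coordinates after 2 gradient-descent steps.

∇h = (20a³ - 20ab + 2a - 2, -10a² + 10b)
(a₁, b₁) = (1.5, 1) − 0.02·(38.5, -12.5) = (0.73, 1.25)
(a₂, b₂) = (0.73, 1.25) − 0.02·(-11.00966, 7.171) = (0.9501932, 1.10658)

(0.9501932, 1.10658)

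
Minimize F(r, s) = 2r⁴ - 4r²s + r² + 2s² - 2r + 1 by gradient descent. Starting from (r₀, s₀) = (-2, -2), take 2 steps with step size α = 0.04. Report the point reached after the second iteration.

∇F = (8r³ - 8rs + 2r - 2, -4r² + 4s)
(r₁, s₁) = (-2, -2) − 0.04·(-102, -24) = (2.08, -1.04)
(r₂, s₂) = (2.08, -1.04) − 0.04·(91.456896, -21.4656) = (-1.57827584, -0.181376)

(-1.57827584, -0.181376)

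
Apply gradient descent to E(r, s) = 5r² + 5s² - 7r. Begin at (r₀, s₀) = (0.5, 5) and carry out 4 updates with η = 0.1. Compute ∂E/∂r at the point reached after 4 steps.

∇E = (10r - 7, 10s)
(r₁, s₁) = (0.5, 5) − 0.1·(-2, 50) = (0.7, 0)
(r₂, s₂) = (0.7, 0) − 0.1·(0, 0) = (0.7, 0)
(r₃, s₃) = (0.7, 0) − 0.1·(0, 0) = (0.7, 0)
(r₄, s₄) = (0.7, 0) − 0.1·(0, 0) = (0.7, 0)
∂E/∂r at (0.7, 0) = 0

0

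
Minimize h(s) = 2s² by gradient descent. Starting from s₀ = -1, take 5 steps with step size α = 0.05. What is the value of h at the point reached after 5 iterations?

0.2147483648

h′(s) = 4s
Step 1: h′(-1) = -4; s₁ = -1 − 0.05·(-4) = -0.8
Step 2: h′(-0.8) = -3.2; s₂ = -0.8 − 0.05·(-3.2) = -0.64
Step 3: h′(-0.64) = -2.56; s₃ = -0.64 − 0.05·(-2.56) = -0.512
Step 4: h′(-0.512) = -2.048; s₄ = -0.512 − 0.05·(-2.048) = -0.4096
Step 5: h′(-0.4096) = -1.6384; s₅ = -0.4096 − 0.05·(-1.6384) = -0.32768
h(-0.32768) = 0.2147483648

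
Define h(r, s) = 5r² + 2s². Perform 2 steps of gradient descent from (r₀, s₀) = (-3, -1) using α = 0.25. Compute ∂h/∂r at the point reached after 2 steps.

-67.5

∇h = (10r, 4s)
(r₁, s₁) = (-3, -1) − 0.25·(-30, -4) = (4.5, 0)
(r₂, s₂) = (4.5, 0) − 0.25·(45, 0) = (-6.75, 0)
∂h/∂r at (-6.75, 0) = -67.5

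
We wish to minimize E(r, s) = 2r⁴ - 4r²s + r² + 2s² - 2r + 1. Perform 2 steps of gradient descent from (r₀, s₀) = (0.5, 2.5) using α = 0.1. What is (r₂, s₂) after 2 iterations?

(0.62, 1.86)

∇E = (8r³ - 8rs + 2r - 2, -4r² + 4s)
(r₁, s₁) = (0.5, 2.5) − 0.1·(-10, 9) = (1.5, 1.6)
(r₂, s₂) = (1.5, 1.6) − 0.1·(8.8, -2.6) = (0.62, 1.86)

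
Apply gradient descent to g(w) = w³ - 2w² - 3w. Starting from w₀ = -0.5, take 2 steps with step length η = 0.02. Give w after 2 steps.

g′(w) = 3w² - 4w - 3
Step 1: g′(-0.5) = -0.25; w₁ = -0.5 − 0.02·(-0.25) = -0.495
Step 2: g′(-0.495) = -0.284925; w₂ = -0.495 − 0.02·(-0.284925) = -0.4893015

-0.4893015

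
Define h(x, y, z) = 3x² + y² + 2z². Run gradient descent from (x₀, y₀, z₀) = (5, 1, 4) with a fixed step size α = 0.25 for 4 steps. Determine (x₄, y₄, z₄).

(0.3125, 0.0625, 0)

∇h = (6x, 2y, 4z)
Step 1: at (5, 1, 4), ∇h = (30, 2, 16) → (5, 1, 4) − 0.25·(30, 2, 16) = (-2.5, 0.5, 0)
Step 2: at (-2.5, 0.5, 0), ∇h = (-15, 1, 0) → (-2.5, 0.5, 0) − 0.25·(-15, 1, 0) = (1.25, 0.25, 0)
Step 3: at (1.25, 0.25, 0), ∇h = (7.5, 0.5, 0) → (1.25, 0.25, 0) − 0.25·(7.5, 0.5, 0) = (-0.625, 0.125, 0)
Step 4: at (-0.625, 0.125, 0), ∇h = (-3.75, 0.25, 0) → (-0.625, 0.125, 0) − 0.25·(-3.75, 0.25, 0) = (0.3125, 0.0625, 0)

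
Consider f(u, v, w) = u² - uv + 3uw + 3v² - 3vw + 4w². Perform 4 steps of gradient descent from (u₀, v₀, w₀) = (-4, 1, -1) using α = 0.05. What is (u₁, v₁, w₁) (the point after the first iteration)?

(-3.4, 0.35, 0.15)

∇f = (2u - v + 3w, -u + 6v - 3w, 3u - 3v + 8w)
(u₁, v₁, w₁) = (-4, 1, -1) − 0.05·(-12, 13, -23) = (-3.4, 0.35, 0.15)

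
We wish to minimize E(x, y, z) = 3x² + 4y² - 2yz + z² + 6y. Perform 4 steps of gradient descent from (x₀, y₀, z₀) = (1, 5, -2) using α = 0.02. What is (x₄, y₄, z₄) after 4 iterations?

∇E = (6x, 8y - 2z + 6, -2y + 2z)
Step 1: at (1, 5, -2), ∇E = (6, 50, -14) → (1, 5, -2) − 0.02·(6, 50, -14) = (0.88, 4, -1.72)
Step 2: at (0.88, 4, -1.72), ∇E = (5.28, 41.44, -11.44) → (0.88, 4, -1.72) − 0.02·(5.28, 41.44, -11.44) = (0.7744, 3.1712, -1.4912)
Step 3: at (0.7744, 3.1712, -1.4912), ∇E = (4.6464, 34.352, -9.3248) → (0.7744, 3.1712, -1.4912) − 0.02·(4.6464, 34.352, -9.3248) = (0.681472, 2.48416, -1.304704)
Step 4: at (0.681472, 2.48416, -1.304704), ∇E = (4.088832, 28.482688, -7.577728) → (0.681472, 2.48416, -1.304704) − 0.02·(4.088832, 28.482688, -7.577728) = (0.59969536, 1.91450624, -1.15314944)

(0.59969536, 1.91450624, -1.15314944)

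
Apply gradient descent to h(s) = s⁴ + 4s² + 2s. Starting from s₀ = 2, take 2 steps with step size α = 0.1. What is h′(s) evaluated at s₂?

h′(s) = 4s³ + 8s + 2
Step 1: h′(2) = 50; s₁ = 2 − 0.1·50 = -3
Step 2: h′(-3) = -130; s₂ = -3 − 0.1·(-130) = 10
h′(s) at (10) = 4082

4082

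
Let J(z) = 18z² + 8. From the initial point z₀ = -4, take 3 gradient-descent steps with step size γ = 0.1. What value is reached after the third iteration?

J′(z) = 36z
Step 1: J′(-4) = -144; z₁ = -4 − 0.1·(-144) = 10.4
Step 2: J′(10.4) = 374.4; z₂ = 10.4 − 0.1·374.4 = -27.04
Step 3: J′(-27.04) = -973.44; z₃ = -27.04 − 0.1·(-973.44) = 70.304

70.304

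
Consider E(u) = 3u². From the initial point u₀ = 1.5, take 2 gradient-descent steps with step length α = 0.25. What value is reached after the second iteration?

0.375

E′(u) = 6u
Step 1: E′(1.5) = 9; u₁ = 1.5 − 0.25·9 = -0.75
Step 2: E′(-0.75) = -4.5; u₂ = -0.75 − 0.25·(-4.5) = 0.375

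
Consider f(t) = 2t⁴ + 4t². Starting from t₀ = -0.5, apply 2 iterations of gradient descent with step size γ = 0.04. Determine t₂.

f′(t) = 8t³ + 8t
t₁ = -0.5 − 0.04·(-5) = -0.3
t₂ = -0.3 − 0.04·(-2.616) = -0.19536

-0.19536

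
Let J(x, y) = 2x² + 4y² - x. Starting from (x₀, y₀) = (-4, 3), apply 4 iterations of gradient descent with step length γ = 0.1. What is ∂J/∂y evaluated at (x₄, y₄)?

0.0384

∇J = (4x - 1, 8y)
Step 1: at (-4, 3), ∇J = (-17, 24) → (-4, 3) − 0.1·(-17, 24) = (-2.3, 0.6)
Step 2: at (-2.3, 0.6), ∇J = (-10.2, 4.8) → (-2.3, 0.6) − 0.1·(-10.2, 4.8) = (-1.28, 0.12)
Step 3: at (-1.28, 0.12), ∇J = (-6.12, 0.96) → (-1.28, 0.12) − 0.1·(-6.12, 0.96) = (-0.668, 0.024)
Step 4: at (-0.668, 0.024), ∇J = (-3.672, 0.192) → (-0.668, 0.024) − 0.1·(-3.672, 0.192) = (-0.3008, 0.0048)
∂J/∂y at (-0.3008, 0.0048) = 0.0384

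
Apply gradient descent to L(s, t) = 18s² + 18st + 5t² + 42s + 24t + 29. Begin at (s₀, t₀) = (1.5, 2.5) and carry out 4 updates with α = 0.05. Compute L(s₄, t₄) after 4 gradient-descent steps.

1809.577957585

∇L = (36s + 18t + 42, 18s + 10t + 24)
(s₁, t₁) = (1.5, 2.5) − 0.05·(141, 76) = (-5.55, -1.3)
(s₂, t₂) = (-5.55, -1.3) − 0.05·(-181.2, -88.9) = (3.51, 3.145)
(s₃, t₃) = (3.51, 3.145) − 0.05·(224.97, 118.63) = (-7.7385, -2.7865)
(s₄, t₄) = (-7.7385, -2.7865) − 0.05·(-286.743, -143.158) = (6.59865, 4.3714)
L(6.59865, 4.3714) = 1809.577957585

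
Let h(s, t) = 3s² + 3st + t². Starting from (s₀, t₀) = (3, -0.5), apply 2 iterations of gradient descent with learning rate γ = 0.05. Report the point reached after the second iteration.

(1.6575, -1.13625)

∇h = (6s + 3t, 3s + 2t)
(s₁, t₁) = (3, -0.5) − 0.05·(16.5, 8) = (2.175, -0.9)
(s₂, t₂) = (2.175, -0.9) − 0.05·(10.35, 4.725) = (1.6575, -1.13625)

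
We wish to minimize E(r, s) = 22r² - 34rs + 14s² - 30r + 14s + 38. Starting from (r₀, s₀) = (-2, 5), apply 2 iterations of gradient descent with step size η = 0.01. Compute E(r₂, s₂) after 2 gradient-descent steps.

20.24616736

∇E = (44r - 34s - 30, -34r + 28s + 14)
(r₁, s₁) = (-2, 5) − 0.01·(-288, 222) = (0.88, 2.78)
(r₂, s₂) = (0.88, 2.78) − 0.01·(-85.8, 61.92) = (1.738, 2.1608)
E(1.738, 2.1608) = 20.24616736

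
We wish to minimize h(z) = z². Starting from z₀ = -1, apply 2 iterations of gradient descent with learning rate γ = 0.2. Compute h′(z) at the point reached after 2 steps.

h′(z) = 2z
z₁ = -1 − 0.2·(-2) = -0.6
z₂ = -0.6 − 0.2·(-1.2) = -0.36
h′(z) at (-0.36) = -0.72

-0.72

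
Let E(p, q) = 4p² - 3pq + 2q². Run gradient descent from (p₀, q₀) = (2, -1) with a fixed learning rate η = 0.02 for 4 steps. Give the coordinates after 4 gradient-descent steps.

∇E = (8p - 3q, -3p + 4q)
Step 1: at (2, -1), ∇E = (19, -10) → (2, -1) − 0.02·(19, -10) = (1.62, -0.8)
Step 2: at (1.62, -0.8), ∇E = (15.36, -8.06) → (1.62, -0.8) − 0.02·(15.36, -8.06) = (1.3128, -0.6388)
Step 3: at (1.3128, -0.6388), ∇E = (12.4188, -6.4936) → (1.3128, -0.6388) − 0.02·(12.4188, -6.4936) = (1.064424, -0.508928)
Step 4: at (1.064424, -0.508928), ∇E = (10.042176, -5.228984) → (1.064424, -0.508928) − 0.02·(10.042176, -5.228984) = (0.86358048, -0.40434832)

(0.86358048, -0.40434832)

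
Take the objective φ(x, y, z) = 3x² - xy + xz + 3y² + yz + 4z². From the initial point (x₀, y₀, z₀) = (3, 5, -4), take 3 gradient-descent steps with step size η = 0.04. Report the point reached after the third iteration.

∇φ = (6x - y + z, -x + 6y + z, x + y + 8z)
Step 1: at (3, 5, -4), ∇φ = (9, 23, -24) → (3, 5, -4) − 0.04·(9, 23, -24) = (2.64, 4.08, -3.04)
Step 2: at (2.64, 4.08, -3.04), ∇φ = (8.72, 18.8, -17.6) → (2.64, 4.08, -3.04) − 0.04·(8.72, 18.8, -17.6) = (2.2912, 3.328, -2.336)
Step 3: at (2.2912, 3.328, -2.336), ∇φ = (8.0832, 15.3408, -13.0688) → (2.2912, 3.328, -2.336) − 0.04·(8.0832, 15.3408, -13.0688) = (1.967872, 2.714368, -1.813248)

(1.967872, 2.714368, -1.813248)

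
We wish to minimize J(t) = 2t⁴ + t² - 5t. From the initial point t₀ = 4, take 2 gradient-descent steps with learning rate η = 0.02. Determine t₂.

34.05952

J′(t) = 8t³ + 2t - 5
Step 1: J′(4) = 515; t₁ = 4 − 0.02·515 = -6.3
Step 2: J′(-6.3) = -2017.976; t₂ = -6.3 − 0.02·(-2017.976) = 34.05952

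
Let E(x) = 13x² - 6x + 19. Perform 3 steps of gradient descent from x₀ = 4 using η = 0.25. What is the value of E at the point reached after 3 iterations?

E′(x) = 26x - 6
Step 1: E′(4) = 98; x₁ = 4 − 0.25·98 = -20.5
Step 2: E′(-20.5) = -539; x₂ = -20.5 − 0.25·(-539) = 114.25
Step 3: E′(114.25) = 2964.5; x₃ = 114.25 − 0.25·2964.5 = -626.875
E(-626.875) = 5112419.703125

5112419.703125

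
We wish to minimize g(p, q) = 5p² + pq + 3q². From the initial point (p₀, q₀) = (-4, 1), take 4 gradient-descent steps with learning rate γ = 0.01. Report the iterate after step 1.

(-3.61, 0.98)

∇g = (10p + q, p + 6q)
(p₁, q₁) = (-4, 1) − 0.01·(-39, 2) = (-3.61, 0.98)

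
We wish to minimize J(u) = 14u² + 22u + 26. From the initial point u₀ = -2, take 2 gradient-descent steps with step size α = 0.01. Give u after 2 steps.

-1.4152

J′(u) = 28u + 22
u₁ = -2 − 0.01·(-34) = -1.66
u₂ = -1.66 − 0.01·(-24.48) = -1.4152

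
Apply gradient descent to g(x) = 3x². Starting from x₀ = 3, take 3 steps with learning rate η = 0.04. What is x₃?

g′(x) = 6x
x₁ = 3 − 0.04·18 = 2.28
x₂ = 2.28 − 0.04·13.68 = 1.7328
x₃ = 1.7328 − 0.04·10.3968 = 1.316928

1.316928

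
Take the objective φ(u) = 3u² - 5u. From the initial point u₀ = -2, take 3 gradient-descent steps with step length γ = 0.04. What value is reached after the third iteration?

φ′(u) = 6u - 5
Step 1: φ′(-2) = -17; u₁ = -2 − 0.04·(-17) = -1.32
Step 2: φ′(-1.32) = -12.92; u₂ = -1.32 − 0.04·(-12.92) = -0.8032
Step 3: φ′(-0.8032) = -9.8192; u₃ = -0.8032 − 0.04·(-9.8192) = -0.410432

-0.410432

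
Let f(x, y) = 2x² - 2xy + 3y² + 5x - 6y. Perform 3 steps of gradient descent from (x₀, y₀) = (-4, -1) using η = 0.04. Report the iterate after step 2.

(-3.3248, -0.6896)

∇f = (4x - 2y + 5, -2x + 6y - 6)
(x₁, y₁) = (-4, -1) − 0.04·(-9, -4) = (-3.64, -0.84)
(x₂, y₂) = (-3.64, -0.84) − 0.04·(-7.88, -3.76) = (-3.3248, -0.6896)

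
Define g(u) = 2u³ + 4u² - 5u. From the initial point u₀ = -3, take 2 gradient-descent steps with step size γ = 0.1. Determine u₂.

-18.75

g′(u) = 6u² + 8u - 5
Step 1: g′(-3) = 25; u₁ = -3 − 0.1·25 = -5.5
Step 2: g′(-5.5) = 132.5; u₂ = -5.5 − 0.1·132.5 = -18.75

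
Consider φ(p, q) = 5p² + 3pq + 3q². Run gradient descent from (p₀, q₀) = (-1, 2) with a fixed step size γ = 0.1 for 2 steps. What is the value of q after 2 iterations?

∇φ = (10p + 3q, 3p + 6q)
Step 1: at (-1, 2), ∇φ = (-4, 9) → (-1, 2) − 0.1·(-4, 9) = (-0.6, 1.1)
Step 2: at (-0.6, 1.1), ∇φ = (-2.7, 4.8) → (-0.6, 1.1) − 0.1·(-2.7, 4.8) = (-0.33, 0.62)
q = 0.62

0.62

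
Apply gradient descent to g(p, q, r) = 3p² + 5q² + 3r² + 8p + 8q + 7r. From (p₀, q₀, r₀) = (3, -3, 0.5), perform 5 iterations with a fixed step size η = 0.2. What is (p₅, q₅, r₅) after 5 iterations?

(-1.33472, 1.4, -1.1672)

∇g = (6p + 8, 10q + 8, 6r + 7)
Step 1: at (3, -3, 0.5), ∇g = (26, -22, 10) → (3, -3, 0.5) − 0.2·(26, -22, 10) = (-2.2, 1.4, -1.5)
Step 2: at (-2.2, 1.4, -1.5), ∇g = (-5.2, 22, -2) → (-2.2, 1.4, -1.5) − 0.2·(-5.2, 22, -2) = (-1.16, -3, -1.1)
Step 3: at (-1.16, -3, -1.1), ∇g = (1.04, -22, 0.4) → (-1.16, -3, -1.1) − 0.2·(1.04, -22, 0.4) = (-1.368, 1.4, -1.18)
Step 4: at (-1.368, 1.4, -1.18), ∇g = (-0.208, 22, -0.08) → (-1.368, 1.4, -1.18) − 0.2·(-0.208, 22, -0.08) = (-1.3264, -3, -1.164)
Step 5: at (-1.3264, -3, -1.164), ∇g = (0.0416, -22, 0.016) → (-1.3264, -3, -1.164) − 0.2·(0.0416, -22, 0.016) = (-1.33472, 1.4, -1.1672)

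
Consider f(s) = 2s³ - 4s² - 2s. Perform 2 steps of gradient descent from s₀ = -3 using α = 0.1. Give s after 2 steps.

f′(s) = 6s² - 8s - 2
s₁ = -3 − 0.1·76 = -10.6
s₂ = -10.6 − 0.1·756.96 = -86.296

-86.296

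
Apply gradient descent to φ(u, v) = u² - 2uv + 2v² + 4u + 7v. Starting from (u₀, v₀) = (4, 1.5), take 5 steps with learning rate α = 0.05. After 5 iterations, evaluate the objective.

∇φ = (2u - 2v + 4, -2u + 4v + 7)
(u₁, v₁) = (4, 1.5) − 0.05·(9, 5) = (3.55, 1.25)
(u₂, v₂) = (3.55, 1.25) − 0.05·(8.6, 4.9) = (3.12, 1.005)
(u₃, v₃) = (3.12, 1.005) − 0.05·(8.23, 4.78) = (2.7085, 0.766)
(u₄, v₄) = (2.7085, 0.766) − 0.05·(7.885, 4.647) = (2.31425, 0.53365)
(u₅, v₅) = (2.31425, 0.53365) − 0.05·(7.5612, 4.5061) = (1.93619, 0.308345)
φ(1.93619, 0.308345) = 12.64813098305

12.64813098305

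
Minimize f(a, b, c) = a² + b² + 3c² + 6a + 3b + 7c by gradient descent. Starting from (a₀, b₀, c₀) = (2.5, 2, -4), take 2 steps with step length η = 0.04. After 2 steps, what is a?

1.6552

∇f = (2a + 6, 2b + 3, 6c + 7)
Step 1: at (2.5, 2, -4), ∇f = (11, 7, -17) → (2.5, 2, -4) − 0.04·(11, 7, -17) = (2.06, 1.72, -3.32)
Step 2: at (2.06, 1.72, -3.32), ∇f = (10.12, 6.44, -12.92) → (2.06, 1.72, -3.32) − 0.04·(10.12, 6.44, -12.92) = (1.6552, 1.4624, -2.8032)
a = 1.6552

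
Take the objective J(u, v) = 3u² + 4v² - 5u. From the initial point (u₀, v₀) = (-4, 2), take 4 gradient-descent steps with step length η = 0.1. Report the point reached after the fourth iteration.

(0.7096, 0.0032)

∇J = (6u - 5, 8v)
Step 1: at (-4, 2), ∇J = (-29, 16) → (-4, 2) − 0.1·(-29, 16) = (-1.1, 0.4)
Step 2: at (-1.1, 0.4), ∇J = (-11.6, 3.2) → (-1.1, 0.4) − 0.1·(-11.6, 3.2) = (0.06, 0.08)
Step 3: at (0.06, 0.08), ∇J = (-4.64, 0.64) → (0.06, 0.08) − 0.1·(-4.64, 0.64) = (0.524, 0.016)
Step 4: at (0.524, 0.016), ∇J = (-1.856, 0.128) → (0.524, 0.016) − 0.1·(-1.856, 0.128) = (0.7096, 0.0032)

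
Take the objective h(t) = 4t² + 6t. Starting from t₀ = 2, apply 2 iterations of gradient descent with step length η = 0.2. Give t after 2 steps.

0.24

h′(t) = 8t + 6
t₁ = 2 − 0.2·22 = -2.4
t₂ = -2.4 − 0.2·(-13.2) = 0.24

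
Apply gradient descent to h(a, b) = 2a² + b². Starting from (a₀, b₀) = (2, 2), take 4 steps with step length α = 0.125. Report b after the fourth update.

∇h = (4a, 2b)
Step 1: at (2, 2), ∇h = (8, 4) → (2, 2) − 0.125·(8, 4) = (1, 1.5)
Step 2: at (1, 1.5), ∇h = (4, 3) → (1, 1.5) − 0.125·(4, 3) = (0.5, 1.125)
Step 3: at (0.5, 1.125), ∇h = (2, 2.25) → (0.5, 1.125) − 0.125·(2, 2.25) = (0.25, 0.84375)
Step 4: at (0.25, 0.84375), ∇h = (1, 1.6875) → (0.25, 0.84375) − 0.125·(1, 1.6875) = (0.125, 0.6328125)
b = 0.6328125

0.6328125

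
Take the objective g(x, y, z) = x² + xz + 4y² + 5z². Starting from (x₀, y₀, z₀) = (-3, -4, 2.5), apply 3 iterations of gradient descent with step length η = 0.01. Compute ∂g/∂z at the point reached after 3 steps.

∇g = (2x + z, 8y, x + 10z)
Step 1: at (-3, -4, 2.5), ∇g = (-3.5, -32, 22) → (-3, -4, 2.5) − 0.01·(-3.5, -32, 22) = (-2.965, -3.68, 2.28)
Step 2: at (-2.965, -3.68, 2.28), ∇g = (-3.65, -29.44, 19.835) → (-2.965, -3.68, 2.28) − 0.01·(-3.65, -29.44, 19.835) = (-2.9285, -3.3856, 2.08165)
Step 3: at (-2.9285, -3.3856, 2.08165), ∇g = (-3.77535, -27.0848, 17.888) → (-2.9285, -3.3856, 2.08165) − 0.01·(-3.77535, -27.0848, 17.888) = (-2.8907465, -3.114752, 1.90277)
∂g/∂z at (-2.8907465, -3.114752, 1.90277) = 16.1369535

16.1369535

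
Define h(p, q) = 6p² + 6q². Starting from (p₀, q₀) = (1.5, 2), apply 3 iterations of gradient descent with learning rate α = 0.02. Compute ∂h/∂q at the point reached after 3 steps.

10.535424

∇h = (12p, 12q)
(p₁, q₁) = (1.5, 2) − 0.02·(18, 24) = (1.14, 1.52)
(p₂, q₂) = (1.14, 1.52) − 0.02·(13.68, 18.24) = (0.8664, 1.1552)
(p₃, q₃) = (0.8664, 1.1552) − 0.02·(10.3968, 13.8624) = (0.658464, 0.877952)
∂h/∂q at (0.658464, 0.877952) = 10.535424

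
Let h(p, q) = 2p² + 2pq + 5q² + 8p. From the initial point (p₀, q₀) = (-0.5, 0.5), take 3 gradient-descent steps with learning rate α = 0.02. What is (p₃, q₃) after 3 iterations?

∇h = (4p + 2q + 8, 2p + 10q)
Step 1: at (-0.5, 0.5), ∇h = (7, 4) → (-0.5, 0.5) − 0.02·(7, 4) = (-0.64, 0.42)
Step 2: at (-0.64, 0.42), ∇h = (6.28, 2.92) → (-0.64, 0.42) − 0.02·(6.28, 2.92) = (-0.7656, 0.3616)
Step 3: at (-0.7656, 0.3616), ∇h = (5.6608, 2.0848) → (-0.7656, 0.3616) − 0.02·(5.6608, 2.0848) = (-0.878816, 0.319904)

(-0.878816, 0.319904)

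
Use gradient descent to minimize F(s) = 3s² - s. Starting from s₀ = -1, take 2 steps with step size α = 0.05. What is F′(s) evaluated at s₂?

F′(s) = 6s - 1
s₁ = -1 − 0.05·(-7) = -0.65
s₂ = -0.65 − 0.05·(-4.9) = -0.405
F′(s) at (-0.405) = -3.43

-3.43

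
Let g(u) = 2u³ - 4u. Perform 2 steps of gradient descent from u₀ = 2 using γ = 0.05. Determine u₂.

0.9

g′(u) = 6u² - 4
Step 1: g′(2) = 20; u₁ = 2 − 0.05·20 = 1
Step 2: g′(1) = 2; u₂ = 1 − 0.05·2 = 0.9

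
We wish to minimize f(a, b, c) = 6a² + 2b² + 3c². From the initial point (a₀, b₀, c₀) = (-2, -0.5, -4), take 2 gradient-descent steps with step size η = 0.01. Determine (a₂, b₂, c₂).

∇f = (12a, 4b, 6c)
(a₁, b₁, c₁) = (-2, -0.5, -4) − 0.01·(-24, -2, -24) = (-1.76, -0.48, -3.76)
(a₂, b₂, c₂) = (-1.76, -0.48, -3.76) − 0.01·(-21.12, -1.92, -22.56) = (-1.5488, -0.4608, -3.5344)

(-1.5488, -0.4608, -3.5344)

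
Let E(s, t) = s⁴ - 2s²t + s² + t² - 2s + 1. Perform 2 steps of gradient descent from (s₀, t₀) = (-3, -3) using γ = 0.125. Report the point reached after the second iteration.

(-2035.75, 64)

∇E = (4s³ - 4st + 2s - 2, -2s² + 2t)
Step 1: at (-3, -3), ∇E = (-152, -24) → (-3, -3) − 0.125·(-152, -24) = (16, 0)
Step 2: at (16, 0), ∇E = (16414, -512) → (16, 0) − 0.125·(16414, -512) = (-2035.75, 64)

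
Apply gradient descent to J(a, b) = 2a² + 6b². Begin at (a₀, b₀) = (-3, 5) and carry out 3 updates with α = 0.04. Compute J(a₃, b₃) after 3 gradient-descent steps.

9.288956018688

∇J = (4a, 12b)
(a₁, b₁) = (-3, 5) − 0.04·(-12, 60) = (-2.52, 2.6)
(a₂, b₂) = (-2.52, 2.6) − 0.04·(-10.08, 31.2) = (-2.1168, 1.352)
(a₃, b₃) = (-2.1168, 1.352) − 0.04·(-8.4672, 16.224) = (-1.778112, 0.70304)
J(-1.778112, 0.70304) = 9.288956018688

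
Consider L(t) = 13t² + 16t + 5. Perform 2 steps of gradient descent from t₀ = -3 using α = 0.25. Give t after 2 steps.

-72.75

L′(t) = 26t + 16
t₁ = -3 − 0.25·(-62) = 12.5
t₂ = 12.5 − 0.25·341 = -72.75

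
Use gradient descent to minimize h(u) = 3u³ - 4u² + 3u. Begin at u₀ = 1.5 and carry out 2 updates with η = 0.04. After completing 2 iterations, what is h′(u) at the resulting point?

2.84521329

h′(u) = 9u² - 8u + 3
Step 1: h′(1.5) = 11.25; u₁ = 1.5 − 0.04·11.25 = 1.05
Step 2: h′(1.05) = 4.5225; u₂ = 1.05 − 0.04·4.5225 = 0.8691
h′(u) at (0.8691) = 2.84521329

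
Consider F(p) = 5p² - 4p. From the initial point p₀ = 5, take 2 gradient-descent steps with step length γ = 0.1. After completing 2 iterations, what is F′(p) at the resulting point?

F′(p) = 10p - 4
p₁ = 5 − 0.1·46 = 0.4
p₂ = 0.4 − 0.1·0 = 0.4
F′(p) at (0.4) = 0

0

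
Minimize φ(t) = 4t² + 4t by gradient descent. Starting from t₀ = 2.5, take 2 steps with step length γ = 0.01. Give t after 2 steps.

φ′(t) = 8t + 4
Step 1: φ′(2.5) = 24; t₁ = 2.5 − 0.01·24 = 2.26
Step 2: φ′(2.26) = 22.08; t₂ = 2.26 − 0.01·22.08 = 2.0392

2.0392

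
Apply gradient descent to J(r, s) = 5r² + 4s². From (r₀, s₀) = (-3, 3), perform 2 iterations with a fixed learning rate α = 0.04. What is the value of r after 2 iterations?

∇J = (10r, 8s)
Step 1: at (-3, 3), ∇J = (-30, 24) → (-3, 3) − 0.04·(-30, 24) = (-1.8, 2.04)
Step 2: at (-1.8, 2.04), ∇J = (-18, 16.32) → (-1.8, 2.04) − 0.04·(-18, 16.32) = (-1.08, 1.3872)
r = -1.08

-1.08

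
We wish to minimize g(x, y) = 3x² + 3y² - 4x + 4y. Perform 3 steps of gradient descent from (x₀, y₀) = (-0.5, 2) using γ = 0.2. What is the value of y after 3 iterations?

∇g = (6x - 4, 6y + 4)
(x₁, y₁) = (-0.5, 2) − 0.2·(-7, 16) = (0.9, -1.2)
(x₂, y₂) = (0.9, -1.2) − 0.2·(1.4, -3.2) = (0.62, -0.56)
(x₃, y₃) = (0.62, -0.56) − 0.2·(-0.28, 0.64) = (0.676, -0.688)
y = -0.688

-0.688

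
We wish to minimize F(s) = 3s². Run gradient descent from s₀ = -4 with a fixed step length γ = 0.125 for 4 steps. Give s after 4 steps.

F′(s) = 6s
s₁ = -4 − 0.125·(-24) = -1
s₂ = -1 − 0.125·(-6) = -0.25
s₃ = -0.25 − 0.125·(-1.5) = -0.0625
s₄ = -0.0625 − 0.125·(-0.375) = -0.015625

-0.015625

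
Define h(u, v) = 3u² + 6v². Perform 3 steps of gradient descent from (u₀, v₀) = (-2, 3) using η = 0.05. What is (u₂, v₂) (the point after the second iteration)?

∇h = (6u, 12v)
(u₁, v₁) = (-2, 3) − 0.05·(-12, 36) = (-1.4, 1.2)
(u₂, v₂) = (-1.4, 1.2) − 0.05·(-8.4, 14.4) = (-0.98, 0.48)

(-0.98, 0.48)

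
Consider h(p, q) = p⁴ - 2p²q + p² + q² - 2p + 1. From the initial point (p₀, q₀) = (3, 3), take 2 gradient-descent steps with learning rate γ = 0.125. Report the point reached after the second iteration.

(118.0625, 13.9375)

∇h = (4p³ - 4pq + 2p - 2, -2p² + 2q)
Step 1: at (3, 3), ∇h = (76, -12) → (3, 3) − 0.125·(76, -12) = (-6.5, 4.5)
Step 2: at (-6.5, 4.5), ∇h = (-996.5, -75.5) → (-6.5, 4.5) − 0.125·(-996.5, -75.5) = (118.0625, 13.9375)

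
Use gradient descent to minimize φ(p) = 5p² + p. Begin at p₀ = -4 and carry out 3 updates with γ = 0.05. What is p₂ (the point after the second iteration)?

-1.075

φ′(p) = 10p + 1
Step 1: φ′(-4) = -39; p₁ = -4 − 0.05·(-39) = -2.05
Step 2: φ′(-2.05) = -19.5; p₂ = -2.05 − 0.05·(-19.5) = -1.075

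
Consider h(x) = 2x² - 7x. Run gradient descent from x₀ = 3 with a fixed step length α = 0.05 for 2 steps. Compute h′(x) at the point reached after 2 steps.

h′(x) = 4x - 7
Step 1: h′(3) = 5; x₁ = 3 − 0.05·5 = 2.75
Step 2: h′(2.75) = 4; x₂ = 2.75 − 0.05·4 = 2.55
h′(x) at (2.55) = 3.2

3.2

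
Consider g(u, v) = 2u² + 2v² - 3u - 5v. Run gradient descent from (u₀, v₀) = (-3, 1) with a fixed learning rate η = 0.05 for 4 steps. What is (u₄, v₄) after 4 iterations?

∇g = (4u - 3, 4v - 5)
Step 1: at (-3, 1), ∇g = (-15, -1) → (-3, 1) − 0.05·(-15, -1) = (-2.25, 1.05)
Step 2: at (-2.25, 1.05), ∇g = (-12, -0.8) → (-2.25, 1.05) − 0.05·(-12, -0.8) = (-1.65, 1.09)
Step 3: at (-1.65, 1.09), ∇g = (-9.6, -0.64) → (-1.65, 1.09) − 0.05·(-9.6, -0.64) = (-1.17, 1.122)
Step 4: at (-1.17, 1.122), ∇g = (-7.68, -0.512) → (-1.17, 1.122) − 0.05·(-7.68, -0.512) = (-0.786, 1.1476)

(-0.786, 1.1476)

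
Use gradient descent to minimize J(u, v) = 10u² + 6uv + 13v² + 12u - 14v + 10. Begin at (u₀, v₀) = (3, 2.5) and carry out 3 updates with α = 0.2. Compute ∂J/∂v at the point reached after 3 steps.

∇J = (20u + 6v + 12, 6u + 26v - 14)
(u₁, v₁) = (3, 2.5) − 0.2·(87, 69) = (-14.4, -11.3)
(u₂, v₂) = (-14.4, -11.3) − 0.2·(-343.8, -394.2) = (54.36, 67.54)
(u₃, v₃) = (54.36, 67.54) − 0.2·(1504.44, 2068.2) = (-246.528, -346.1)
∂J/∂v at (-246.528, -346.1) = -10491.768

-10491.768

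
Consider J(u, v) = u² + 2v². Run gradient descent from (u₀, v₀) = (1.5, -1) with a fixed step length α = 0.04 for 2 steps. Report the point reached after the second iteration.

∇J = (2u, 4v)
(u₁, v₁) = (1.5, -1) − 0.04·(3, -4) = (1.38, -0.84)
(u₂, v₂) = (1.38, -0.84) − 0.04·(2.76, -3.36) = (1.2696, -0.7056)

(1.2696, -0.7056)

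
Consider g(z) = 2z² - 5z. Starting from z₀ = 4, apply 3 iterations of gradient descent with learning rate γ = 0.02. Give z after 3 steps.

3.391392

g′(z) = 4z - 5
Step 1: g′(4) = 11; z₁ = 4 − 0.02·11 = 3.78
Step 2: g′(3.78) = 10.12; z₂ = 3.78 − 0.02·10.12 = 3.5776
Step 3: g′(3.5776) = 9.3104; z₃ = 3.5776 − 0.02·9.3104 = 3.391392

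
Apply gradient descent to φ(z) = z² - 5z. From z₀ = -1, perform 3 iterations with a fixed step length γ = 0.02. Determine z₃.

-0.596576

φ′(z) = 2z - 5
Step 1: φ′(-1) = -7; z₁ = -1 − 0.02·(-7) = -0.86
Step 2: φ′(-0.86) = -6.72; z₂ = -0.86 − 0.02·(-6.72) = -0.7256
Step 3: φ′(-0.7256) = -6.4512; z₃ = -0.7256 − 0.02·(-6.4512) = -0.596576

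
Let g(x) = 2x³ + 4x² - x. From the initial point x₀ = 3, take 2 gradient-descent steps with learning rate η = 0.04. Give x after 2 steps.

g′(x) = 6x² + 8x - 1
Step 1: g′(3) = 77; x₁ = 3 − 0.04·77 = -0.08
Step 2: g′(-0.08) = -1.6016; x₂ = -0.08 − 0.04·(-1.6016) = -0.015936

-0.015936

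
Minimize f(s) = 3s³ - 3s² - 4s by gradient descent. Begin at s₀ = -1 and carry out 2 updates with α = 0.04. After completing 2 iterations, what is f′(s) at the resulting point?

f′(s) = 9s² - 6s - 4
Step 1: f′(-1) = 11; s₁ = -1 − 0.04·11 = -1.44
Step 2: f′(-1.44) = 23.3024; s₂ = -1.44 − 0.04·23.3024 = -2.372096
f′(s) at (-2.372096) = 60.874130898944

60.874130898944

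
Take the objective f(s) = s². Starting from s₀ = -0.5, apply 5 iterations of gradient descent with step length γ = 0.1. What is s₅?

f′(s) = 2s
Step 1: f′(-0.5) = -1; s₁ = -0.5 − 0.1·(-1) = -0.4
Step 2: f′(-0.4) = -0.8; s₂ = -0.4 − 0.1·(-0.8) = -0.32
Step 3: f′(-0.32) = -0.64; s₃ = -0.32 − 0.1·(-0.64) = -0.256
Step 4: f′(-0.256) = -0.512; s₄ = -0.256 − 0.1·(-0.512) = -0.2048
Step 5: f′(-0.2048) = -0.4096; s₅ = -0.2048 − 0.1·(-0.4096) = -0.16384

-0.16384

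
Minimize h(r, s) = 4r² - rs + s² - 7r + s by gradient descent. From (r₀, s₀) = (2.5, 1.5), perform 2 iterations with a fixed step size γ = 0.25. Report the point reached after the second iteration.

∇h = (8r - s - 7, -r + 2s + 1)
Step 1: at (2.5, 1.5), ∇h = (11.5, 1.5) → (2.5, 1.5) − 0.25·(11.5, 1.5) = (-0.375, 1.125)
Step 2: at (-0.375, 1.125), ∇h = (-11.125, 3.625) → (-0.375, 1.125) − 0.25·(-11.125, 3.625) = (2.40625, 0.21875)

(2.40625, 0.21875)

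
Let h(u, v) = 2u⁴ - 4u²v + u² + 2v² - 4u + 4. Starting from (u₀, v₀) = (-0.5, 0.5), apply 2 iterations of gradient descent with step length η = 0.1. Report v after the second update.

0.244

∇h = (8u³ - 8uv + 2u - 4, -4u² + 4v)
Step 1: at (-0.5, 0.5), ∇h = (-4, 1) → (-0.5, 0.5) − 0.1·(-4, 1) = (-0.1, 0.4)
Step 2: at (-0.1, 0.4), ∇h = (-3.888, 1.56) → (-0.1, 0.4) − 0.1·(-3.888, 1.56) = (0.2888, 0.244)
v = 0.244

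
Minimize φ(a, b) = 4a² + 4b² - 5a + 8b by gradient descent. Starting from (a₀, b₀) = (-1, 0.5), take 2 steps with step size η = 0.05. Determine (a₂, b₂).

∇φ = (8a - 5, 8b + 8)
Step 1: at (-1, 0.5), ∇φ = (-13, 12) → (-1, 0.5) − 0.05·(-13, 12) = (-0.35, -0.1)
Step 2: at (-0.35, -0.1), ∇φ = (-7.8, 7.2) → (-0.35, -0.1) − 0.05·(-7.8, 7.2) = (0.04, -0.46)

(0.04, -0.46)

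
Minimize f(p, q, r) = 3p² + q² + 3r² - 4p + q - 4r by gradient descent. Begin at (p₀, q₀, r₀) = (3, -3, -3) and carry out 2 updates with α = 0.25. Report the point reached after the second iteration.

∇f = (6p - 4, 2q + 1, 6r - 4)
(p₁, q₁, r₁) = (3, -3, -3) − 0.25·(14, -5, -22) = (-0.5, -1.75, 2.5)
(p₂, q₂, r₂) = (-0.5, -1.75, 2.5) − 0.25·(-7, -2.5, 11) = (1.25, -1.125, -0.25)

(1.25, -1.125, -0.25)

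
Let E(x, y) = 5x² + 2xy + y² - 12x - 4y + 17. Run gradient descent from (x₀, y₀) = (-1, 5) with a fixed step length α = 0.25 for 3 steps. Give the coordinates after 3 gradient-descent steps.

(5, 3)

∇E = (10x + 2y - 12, 2x + 2y - 4)
(x₁, y₁) = (-1, 5) − 0.25·(-12, 4) = (2, 4)
(x₂, y₂) = (2, 4) − 0.25·(16, 8) = (-2, 2)
(x₃, y₃) = (-2, 2) − 0.25·(-28, -4) = (5, 3)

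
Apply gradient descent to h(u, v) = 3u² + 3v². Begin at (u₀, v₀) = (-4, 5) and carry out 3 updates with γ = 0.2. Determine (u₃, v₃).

(0.032, -0.04)

∇h = (6u, 6v)
Step 1: at (-4, 5), ∇h = (-24, 30) → (-4, 5) − 0.2·(-24, 30) = (0.8, -1)
Step 2: at (0.8, -1), ∇h = (4.8, -6) → (0.8, -1) − 0.2·(4.8, -6) = (-0.16, 0.2)
Step 3: at (-0.16, 0.2), ∇h = (-0.96, 1.2) → (-0.16, 0.2) − 0.2·(-0.96, 1.2) = (0.032, -0.04)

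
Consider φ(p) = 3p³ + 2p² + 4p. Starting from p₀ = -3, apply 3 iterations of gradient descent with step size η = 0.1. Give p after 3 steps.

φ′(p) = 9p² + 4p + 4
p₁ = -3 − 0.1·73 = -10.3
p₂ = -10.3 − 0.1·917.61 = -102.061
p₃ = -102.061 − 0.1·93343.785489 = -9436.4395489

-9436.4395489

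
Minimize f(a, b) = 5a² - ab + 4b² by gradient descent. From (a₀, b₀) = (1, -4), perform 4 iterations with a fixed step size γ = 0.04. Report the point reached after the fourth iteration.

(-0.03570688, -0.82939904)

∇f = (10a - b, -a + 8b)
Step 1: at (1, -4), ∇f = (14, -33) → (1, -4) − 0.04·(14, -33) = (0.44, -2.68)
Step 2: at (0.44, -2.68), ∇f = (7.08, -21.88) → (0.44, -2.68) − 0.04·(7.08, -21.88) = (0.1568, -1.8048)
Step 3: at (0.1568, -1.8048), ∇f = (3.3728, -14.5952) → (0.1568, -1.8048) − 0.04·(3.3728, -14.5952) = (0.021888, -1.220992)
Step 4: at (0.021888, -1.220992), ∇f = (1.439872, -9.789824) → (0.021888, -1.220992) − 0.04·(1.439872, -9.789824) = (-0.03570688, -0.82939904)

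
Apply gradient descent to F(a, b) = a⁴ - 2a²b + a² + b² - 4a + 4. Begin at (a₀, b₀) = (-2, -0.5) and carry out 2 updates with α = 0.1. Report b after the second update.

∇F = (4a³ - 4ab + 2a - 4, -2a² + 2b)
(a₁, b₁) = (-2, -0.5) − 0.1·(-44, -9) = (2.4, 0.4)
(a₂, b₂) = (2.4, 0.4) − 0.1·(52.256, -10.72) = (-2.8256, 1.472)
b = 1.472

1.472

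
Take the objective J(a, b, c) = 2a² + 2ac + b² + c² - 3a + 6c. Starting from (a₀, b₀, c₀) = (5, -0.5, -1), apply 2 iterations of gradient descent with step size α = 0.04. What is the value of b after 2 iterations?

-0.4232

∇J = (4a + 2c - 3, 2b, 2a + 2c + 6)
(a₁, b₁, c₁) = (5, -0.5, -1) − 0.04·(15, -1, 14) = (4.4, -0.46, -1.56)
(a₂, b₂, c₂) = (4.4, -0.46, -1.56) − 0.04·(11.48, -0.92, 11.68) = (3.9408, -0.4232, -2.0272)
b = -0.4232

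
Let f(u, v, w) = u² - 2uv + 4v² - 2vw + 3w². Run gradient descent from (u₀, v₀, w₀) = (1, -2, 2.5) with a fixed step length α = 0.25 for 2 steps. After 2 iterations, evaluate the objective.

∇f = (2u - 2v, -2u + 8v - 2w, -2v + 6w)
(u₁, v₁, w₁) = (1, -2, 2.5) − 0.25·(6, -23, 19) = (-0.5, 3.75, -2.25)
(u₂, v₂, w₂) = (-0.5, 3.75, -2.25) − 0.25·(-8.5, 35.5, -21) = (1.625, -5.125, 3)
f(1.625, -5.125, 3) = 182.109375

182.109375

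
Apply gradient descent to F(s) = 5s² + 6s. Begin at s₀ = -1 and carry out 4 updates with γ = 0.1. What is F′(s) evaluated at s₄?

0

F′(s) = 10s + 6
Step 1: F′(-1) = -4; s₁ = -1 − 0.1·(-4) = -0.6
Step 2: F′(-0.6) = 0; s₂ = -0.6 − 0.1·0 = -0.6
Step 3: F′(-0.6) = 0; s₃ = -0.6 − 0.1·0 = -0.6
Step 4: F′(-0.6) = 0; s₄ = -0.6 − 0.1·0 = -0.6
F′(s) at (-0.6) = 0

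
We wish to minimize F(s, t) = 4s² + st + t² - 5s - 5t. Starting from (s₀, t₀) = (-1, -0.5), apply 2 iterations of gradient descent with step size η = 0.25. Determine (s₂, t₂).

(-1.4375, 1.28125)

∇F = (8s + t - 5, s + 2t - 5)
(s₁, t₁) = (-1, -0.5) − 0.25·(-13.5, -7) = (2.375, 1.25)
(s₂, t₂) = (2.375, 1.25) − 0.25·(15.25, -0.125) = (-1.4375, 1.28125)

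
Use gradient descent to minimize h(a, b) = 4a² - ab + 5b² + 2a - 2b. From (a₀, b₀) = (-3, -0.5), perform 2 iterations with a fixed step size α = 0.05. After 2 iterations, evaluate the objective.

∇h = (8a - b + 2, -a + 10b - 2)
(a₁, b₁) = (-3, -0.5) − 0.05·(-21.5, -4) = (-1.925, -0.3)
(a₂, b₂) = (-1.925, -0.3) − 0.05·(-13.1, -3.075) = (-1.27, -0.14625)
h(-1.27, -0.14625) = 4.1253078125

4.1253078125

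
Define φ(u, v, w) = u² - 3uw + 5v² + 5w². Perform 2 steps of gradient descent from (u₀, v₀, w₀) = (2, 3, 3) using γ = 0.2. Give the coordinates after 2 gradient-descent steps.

∇φ = (2u - 3w, 10v, -3u + 10w)
Step 1: at (2, 3, 3), ∇φ = (-5, 30, 24) → (2, 3, 3) − 0.2·(-5, 30, 24) = (3, -3, -1.8)
Step 2: at (3, -3, -1.8), ∇φ = (11.4, -30, -27) → (3, -3, -1.8) − 0.2·(11.4, -30, -27) = (0.72, 3, 3.6)

(0.72, 3, 3.6)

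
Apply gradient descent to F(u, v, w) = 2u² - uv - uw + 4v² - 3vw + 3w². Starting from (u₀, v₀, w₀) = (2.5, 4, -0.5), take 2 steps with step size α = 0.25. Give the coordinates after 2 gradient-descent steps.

(0.03125, 6.875, -4.53125)

∇F = (4u - v - w, -u + 8v - 3w, -u - 3v + 6w)
(u₁, v₁, w₁) = (2.5, 4, -0.5) − 0.25·(6.5, 31, -17.5) = (0.875, -3.75, 3.875)
(u₂, v₂, w₂) = (0.875, -3.75, 3.875) − 0.25·(3.375, -42.5, 33.625) = (0.03125, 6.875, -4.53125)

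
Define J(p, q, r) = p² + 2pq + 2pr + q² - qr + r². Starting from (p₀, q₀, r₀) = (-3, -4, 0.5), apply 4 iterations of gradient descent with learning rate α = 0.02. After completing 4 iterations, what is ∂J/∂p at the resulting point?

-9.00351376

∇J = (2p + 2q + 2r, 2p + 2q - r, 2p - q + 2r)
(p₁, q₁, r₁) = (-3, -4, 0.5) − 0.02·(-13, -14.5, -1) = (-2.74, -3.71, 0.52)
(p₂, q₂, r₂) = (-2.74, -3.71, 0.52) − 0.02·(-11.86, -13.42, -0.73) = (-2.5028, -3.4416, 0.5346)
(p₃, q₃, r₃) = (-2.5028, -3.4416, 0.5346) − 0.02·(-10.8196, -12.4234, -0.4948) = (-2.286408, -3.193132, 0.544496)
(p₄, q₄, r₄) = (-2.286408, -3.193132, 0.544496) − 0.02·(-9.870088, -11.503576, -0.290692) = (-2.08900624, -2.96306048, 0.55030984)
∂J/∂p at (-2.08900624, -2.96306048, 0.55030984) = -9.00351376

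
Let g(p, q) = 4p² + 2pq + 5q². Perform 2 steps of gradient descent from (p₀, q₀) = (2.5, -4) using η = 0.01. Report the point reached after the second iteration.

∇g = (8p + 2q, 2p + 10q)
(p₁, q₁) = (2.5, -4) − 0.01·(12, -35) = (2.38, -3.65)
(p₂, q₂) = (2.38, -3.65) − 0.01·(11.74, -31.74) = (2.2626, -3.3326)

(2.2626, -3.3326)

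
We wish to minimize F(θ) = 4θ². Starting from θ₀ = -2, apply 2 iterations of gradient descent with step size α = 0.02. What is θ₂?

F′(θ) = 8θ
Step 1: F′(-2) = -16; θ₁ = -2 − 0.02·(-16) = -1.68
Step 2: F′(-1.68) = -13.44; θ₂ = -1.68 − 0.02·(-13.44) = -1.4112

-1.4112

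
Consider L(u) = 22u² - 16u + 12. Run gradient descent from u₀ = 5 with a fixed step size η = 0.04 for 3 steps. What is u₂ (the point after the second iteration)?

3.0416

L′(u) = 44u - 16
Step 1: L′(5) = 204; u₁ = 5 − 0.04·204 = -3.16
Step 2: L′(-3.16) = -155.04; u₂ = -3.16 − 0.04·(-155.04) = 3.0416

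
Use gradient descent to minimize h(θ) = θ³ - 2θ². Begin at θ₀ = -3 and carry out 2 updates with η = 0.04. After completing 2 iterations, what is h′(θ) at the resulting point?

212.950155804672

h′(θ) = 3θ² - 4θ
θ₁ = -3 − 0.04·39 = -4.56
θ₂ = -4.56 − 0.04·80.6208 = -7.784832
h′(θ) at (-7.784832) = 212.950155804672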